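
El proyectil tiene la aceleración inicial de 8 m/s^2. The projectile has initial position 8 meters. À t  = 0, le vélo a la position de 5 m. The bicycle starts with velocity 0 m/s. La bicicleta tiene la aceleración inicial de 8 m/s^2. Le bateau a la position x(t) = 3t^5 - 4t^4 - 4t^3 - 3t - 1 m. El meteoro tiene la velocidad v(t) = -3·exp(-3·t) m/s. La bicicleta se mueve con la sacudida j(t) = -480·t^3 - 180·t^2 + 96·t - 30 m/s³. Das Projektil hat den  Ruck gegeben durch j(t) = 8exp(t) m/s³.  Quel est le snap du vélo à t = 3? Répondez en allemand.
Wir müssen unsere Gleichung für den Ruck j(t) = -480·t^3 - 180·t^2 + 96·t - 30 1-mal ableiten. Durch Ableiten von dem Ruck erhalten wir den Snap: s(t) = -1440·t^2 - 360·t + 96. Mit s(t) = -1440·t^2 - 360·t + 96 und Einsetzen von t = 3, finden wir s = -13944.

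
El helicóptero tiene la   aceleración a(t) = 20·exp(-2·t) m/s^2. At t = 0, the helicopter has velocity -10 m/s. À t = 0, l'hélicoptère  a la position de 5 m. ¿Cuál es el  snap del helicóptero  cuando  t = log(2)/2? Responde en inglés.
To solve this, we need to take 2 derivatives of our acceleration equation a(t) = 20·exp(-2·t). Differentiating acceleration, we get jerk: j(t) = -40·exp(-2·t). Differentiating jerk, we get snap: s(t) = 80·exp(-2·t). Using s(t) = 80·exp(-2·t) and substituting t = log(2)/2, we find s = 40.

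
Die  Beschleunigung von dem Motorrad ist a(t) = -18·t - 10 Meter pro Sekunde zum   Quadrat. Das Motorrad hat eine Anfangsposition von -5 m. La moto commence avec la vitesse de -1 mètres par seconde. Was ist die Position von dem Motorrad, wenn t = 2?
Um dies zu lösen, müssen wir 2 Integrale unserer Gleichung für die Beschleunigung a(t) = -18·t - 10 finden. Die Stammfunktion von der Beschleunigung, mit v(0) = -1, ergibt die Geschwindigkeit: v(t) = -9·t^2 - 10·t - 1. Durch Integration von der Geschwindigkeit und Verwendung der Anfangsbedingung x(0) = -5, erhalten wir x(t) = -3·t^3 - 5·t^2 - t - 5. Mit x(t) = -3·t^3 - 5·t^2 - t - 5 und Einsetzen von t = 2, finden wir x = -51.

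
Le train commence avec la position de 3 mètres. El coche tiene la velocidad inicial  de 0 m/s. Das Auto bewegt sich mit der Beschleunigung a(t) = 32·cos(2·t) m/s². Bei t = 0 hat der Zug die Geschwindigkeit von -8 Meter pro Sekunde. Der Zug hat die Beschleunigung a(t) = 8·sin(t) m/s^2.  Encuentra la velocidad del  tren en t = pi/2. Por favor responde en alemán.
Wir müssen das Integral unserer Gleichung für die Beschleunigung a(t) = 8·sin(t) 1-mal finden. Die Stammfunktion von der Beschleunigung ist die Geschwindigkeit. Mit v(0) = -8 erhalten wir v(t) = -8·cos(t). Aus der Gleichung für die Geschwindigkeit v(t) = -8·cos(t), setzen wir t = pi/2 ein und erhalten v = 0.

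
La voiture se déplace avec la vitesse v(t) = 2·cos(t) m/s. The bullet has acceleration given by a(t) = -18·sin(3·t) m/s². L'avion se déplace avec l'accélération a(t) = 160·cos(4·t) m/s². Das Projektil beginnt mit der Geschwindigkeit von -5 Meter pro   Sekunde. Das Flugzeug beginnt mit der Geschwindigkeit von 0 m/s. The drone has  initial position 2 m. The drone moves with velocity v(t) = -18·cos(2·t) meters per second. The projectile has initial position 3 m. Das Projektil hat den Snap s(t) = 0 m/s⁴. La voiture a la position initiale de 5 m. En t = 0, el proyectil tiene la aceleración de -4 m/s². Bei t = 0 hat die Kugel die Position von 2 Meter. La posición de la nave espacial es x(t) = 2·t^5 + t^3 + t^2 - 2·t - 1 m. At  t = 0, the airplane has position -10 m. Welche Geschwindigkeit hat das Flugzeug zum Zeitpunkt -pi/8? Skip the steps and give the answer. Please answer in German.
v(-pi/8) = -40.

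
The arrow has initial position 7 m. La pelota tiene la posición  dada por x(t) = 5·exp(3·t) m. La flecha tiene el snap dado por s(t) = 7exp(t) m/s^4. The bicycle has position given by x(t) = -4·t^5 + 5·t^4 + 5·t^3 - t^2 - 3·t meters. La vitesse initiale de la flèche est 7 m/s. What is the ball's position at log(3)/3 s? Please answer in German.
Mit x(t) = 5·exp(3·t) und Einsetzen von t = log(3)/3, finden wir x = 15.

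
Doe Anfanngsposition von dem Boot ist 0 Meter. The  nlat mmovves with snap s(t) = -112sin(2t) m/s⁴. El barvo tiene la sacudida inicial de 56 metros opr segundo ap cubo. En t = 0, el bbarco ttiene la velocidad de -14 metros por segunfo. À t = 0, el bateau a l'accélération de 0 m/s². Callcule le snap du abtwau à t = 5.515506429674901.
En utilisant s(t) = -112·sin(2·t) et en substituant t = 5.515506429674901, nous trouvons s = 111.929677387534.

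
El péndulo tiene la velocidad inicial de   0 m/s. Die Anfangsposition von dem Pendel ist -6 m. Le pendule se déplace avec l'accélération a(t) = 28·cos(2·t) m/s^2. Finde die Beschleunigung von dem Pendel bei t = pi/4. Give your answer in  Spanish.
Usando a(t) = 28·cos(2·t) y sustituyendo t = pi/4, encontramos a = 0.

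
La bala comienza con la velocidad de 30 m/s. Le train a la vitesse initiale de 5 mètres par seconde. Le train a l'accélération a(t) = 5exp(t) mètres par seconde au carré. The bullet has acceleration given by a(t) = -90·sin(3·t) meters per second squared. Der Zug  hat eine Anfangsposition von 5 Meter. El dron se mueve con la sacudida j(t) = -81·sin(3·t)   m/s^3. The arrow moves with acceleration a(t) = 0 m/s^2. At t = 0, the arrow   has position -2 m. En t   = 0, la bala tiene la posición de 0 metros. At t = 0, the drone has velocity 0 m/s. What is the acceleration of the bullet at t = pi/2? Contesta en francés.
En utilisant a(t) = -90·sin(3·t) et en substituant t = pi/2, nous trouvons a = 90.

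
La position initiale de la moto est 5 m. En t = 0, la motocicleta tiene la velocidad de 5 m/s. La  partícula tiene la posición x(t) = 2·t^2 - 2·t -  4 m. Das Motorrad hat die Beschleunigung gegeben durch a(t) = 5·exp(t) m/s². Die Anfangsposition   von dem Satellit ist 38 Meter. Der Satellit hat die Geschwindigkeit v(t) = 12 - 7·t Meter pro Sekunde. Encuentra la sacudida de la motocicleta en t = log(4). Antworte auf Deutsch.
Wir müssen unsere Gleichung für die Beschleunigung a(t) = 5·exp(t) 1-mal ableiten. Die Ableitung von der Beschleunigung ergibt den Ruck: j(t) = 5·exp(t). Mit j(t) = 5·exp(t) und Einsetzen von t = log(4), finden wir j = 20.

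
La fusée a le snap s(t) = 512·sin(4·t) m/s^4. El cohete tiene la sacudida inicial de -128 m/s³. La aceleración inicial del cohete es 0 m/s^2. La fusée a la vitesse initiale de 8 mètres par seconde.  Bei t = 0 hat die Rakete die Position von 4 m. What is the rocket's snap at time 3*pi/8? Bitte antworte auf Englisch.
Using s(t) = 512·sin(4·t) and substituting t = 3*pi/8, we find s = -512.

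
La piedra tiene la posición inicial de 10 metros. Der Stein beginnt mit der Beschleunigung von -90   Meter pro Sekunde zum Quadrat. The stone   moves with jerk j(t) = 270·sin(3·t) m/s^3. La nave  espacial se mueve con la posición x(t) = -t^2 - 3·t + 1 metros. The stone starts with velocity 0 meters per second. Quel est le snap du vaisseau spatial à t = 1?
Pour résoudre ceci, nous devons prendre 4 dérivées de notre équation de la position x(t) = -t^2 - 3·t + 1. En dérivant la position, nous obtenons la vitesse: v(t) = -2·t - 3. En prenant d/dt de v(t), nous trouvons a(t) = -2. En prenant d/dt de a(t), nous trouvons j(t) = 0. La dérivée du jerk donne le snap: s(t) = 0. De l'équation du snap s(t) = 0, nous substituons t = 1 pour obtenir s = 0.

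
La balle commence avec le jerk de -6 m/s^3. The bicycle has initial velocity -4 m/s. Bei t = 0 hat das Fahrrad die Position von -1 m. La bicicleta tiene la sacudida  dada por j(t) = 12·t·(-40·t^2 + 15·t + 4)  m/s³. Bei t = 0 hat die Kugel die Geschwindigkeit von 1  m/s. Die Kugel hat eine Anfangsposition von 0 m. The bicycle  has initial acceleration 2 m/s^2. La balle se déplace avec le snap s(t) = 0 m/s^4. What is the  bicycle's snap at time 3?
We must differentiate our jerk equation j(t) = 12·t·(-40·t^2 + 15·t + 4) 1 time. Differentiating jerk, we get snap: s(t) = -480·t^2 + 12·t·(15 - 80·t) + 180·t + 48. From the given snap equation s(t) = -480·t^2 + 12·t·(15 - 80·t) + 180·t + 48, we substitute t = 3 to get s = -11832.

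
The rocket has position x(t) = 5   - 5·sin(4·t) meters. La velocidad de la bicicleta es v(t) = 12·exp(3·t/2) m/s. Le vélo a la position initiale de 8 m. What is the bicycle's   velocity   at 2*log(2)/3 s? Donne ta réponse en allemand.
Wir haben die Geschwindigkeit v(t) = 12·exp(3·t/2). Durch Einsetzen von t = 2*log(2)/3: v(2*log(2)/3) = 24.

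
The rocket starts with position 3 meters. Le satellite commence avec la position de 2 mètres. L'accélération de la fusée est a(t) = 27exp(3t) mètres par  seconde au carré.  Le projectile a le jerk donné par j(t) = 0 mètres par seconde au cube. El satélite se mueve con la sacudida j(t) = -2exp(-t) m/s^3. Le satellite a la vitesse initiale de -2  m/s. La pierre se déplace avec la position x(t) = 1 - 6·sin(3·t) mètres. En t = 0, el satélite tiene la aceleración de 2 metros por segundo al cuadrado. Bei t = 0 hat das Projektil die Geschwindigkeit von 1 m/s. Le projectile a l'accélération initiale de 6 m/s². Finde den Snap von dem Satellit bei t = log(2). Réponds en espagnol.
Para resolver esto, necesitamos tomar 1 derivada de nuestra ecuación de la sacudida j(t) = -2·exp(-t). Derivando la sacudida, obtenemos el snap: s(t) = 2·exp(-t). Tenemos el snap s(t) = 2·exp(-t). Sustituyendo t = log(2): s(log(2)) = 1.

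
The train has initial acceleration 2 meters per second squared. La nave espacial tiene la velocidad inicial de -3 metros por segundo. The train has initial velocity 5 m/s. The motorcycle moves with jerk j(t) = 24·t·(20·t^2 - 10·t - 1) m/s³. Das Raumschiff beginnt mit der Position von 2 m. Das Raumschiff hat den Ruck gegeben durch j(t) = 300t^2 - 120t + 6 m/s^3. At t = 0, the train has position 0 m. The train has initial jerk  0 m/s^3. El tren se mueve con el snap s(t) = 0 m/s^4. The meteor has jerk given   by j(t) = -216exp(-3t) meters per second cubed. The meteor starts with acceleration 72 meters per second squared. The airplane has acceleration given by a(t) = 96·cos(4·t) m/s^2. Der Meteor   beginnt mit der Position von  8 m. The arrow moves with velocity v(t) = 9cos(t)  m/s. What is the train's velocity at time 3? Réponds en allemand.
Wir müssen unsere Gleichung für den Snap s(t) = 0 3-mal integrieren. Die Stammfunktion von dem Snap ist der Ruck. Mit j(0) = 0 erhalten wir j(t) = 0. Mit ∫j(t)dt und Anwendung von a(0) = 2, finden wir a(t) = 2. Die Stammfunktion von der Beschleunigung, mit v(0) = 5, ergibt die Geschwindigkeit: v(t) = 2·t + 5. Aus der Gleichung für die Geschwindigkeit v(t) = 2·t + 5, setzen wir t = 3 ein und erhalten v = 11.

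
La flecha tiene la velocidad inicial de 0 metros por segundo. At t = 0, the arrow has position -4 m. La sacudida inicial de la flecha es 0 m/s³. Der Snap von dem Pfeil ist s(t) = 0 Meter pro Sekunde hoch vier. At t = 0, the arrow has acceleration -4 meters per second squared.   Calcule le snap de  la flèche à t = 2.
Nous avons le snap s(t) = 0. En substituant t = 2: s(2) = 0.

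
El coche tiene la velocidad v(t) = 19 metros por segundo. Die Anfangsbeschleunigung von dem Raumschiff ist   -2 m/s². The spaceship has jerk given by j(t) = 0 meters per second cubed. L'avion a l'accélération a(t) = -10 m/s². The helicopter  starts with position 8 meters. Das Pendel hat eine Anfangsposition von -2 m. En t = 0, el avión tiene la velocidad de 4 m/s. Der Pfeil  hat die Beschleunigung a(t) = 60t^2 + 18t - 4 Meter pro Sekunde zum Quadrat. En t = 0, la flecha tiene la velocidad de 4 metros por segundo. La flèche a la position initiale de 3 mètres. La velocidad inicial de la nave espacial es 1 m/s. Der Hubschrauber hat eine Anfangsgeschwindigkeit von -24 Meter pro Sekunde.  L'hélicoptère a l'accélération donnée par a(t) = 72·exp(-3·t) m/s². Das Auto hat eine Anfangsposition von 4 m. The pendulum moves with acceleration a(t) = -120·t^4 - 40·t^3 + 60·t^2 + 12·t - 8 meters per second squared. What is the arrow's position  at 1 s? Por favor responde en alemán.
Um dies zu lösen, müssen wir 2 Stammfunktionen unserer Gleichung für die Beschleunigung a(t) = 60·t^2 + 18·t - 4 finden. Mit ∫a(t)dt und Anwendung von v(0) = 4, finden wir v(t) = 20·t^3 + 9·t^2 - 4·t + 4. Das Integral von der Geschwindigkeit ist die Position. Mit x(0) = 3 erhalten wir x(t) = 5·t^4 + 3·t^3 - 2·t^2 + 4·t + 3. Mit x(t) = 5·t^4 + 3·t^3 - 2·t^2 + 4·t + 3 und Einsetzen von t = 1, finden wir x = 13.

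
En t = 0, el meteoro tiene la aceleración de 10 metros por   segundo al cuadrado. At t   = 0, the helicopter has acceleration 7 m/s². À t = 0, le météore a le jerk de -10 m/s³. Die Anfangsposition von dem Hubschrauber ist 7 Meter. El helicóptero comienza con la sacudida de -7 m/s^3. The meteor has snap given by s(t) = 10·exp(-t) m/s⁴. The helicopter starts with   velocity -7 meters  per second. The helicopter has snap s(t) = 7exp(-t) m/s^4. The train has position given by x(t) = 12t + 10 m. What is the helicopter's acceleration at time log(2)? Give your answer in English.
We need to integrate our snap equation s(t) = 7·exp(-t) 2 times. Integrating snap and using the initial condition j(0) = -7, we get j(t) = -7·exp(-t). Taking ∫j(t)dt and applying a(0) = 7, we find a(t) = 7·exp(-t). We have acceleration a(t) = 7·exp(-t). Substituting t = log(2): a(log(2)) = 7/2.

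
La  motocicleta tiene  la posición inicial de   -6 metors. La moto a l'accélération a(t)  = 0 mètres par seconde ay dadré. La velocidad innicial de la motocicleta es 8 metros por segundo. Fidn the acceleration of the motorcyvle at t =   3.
We have acceleration a(t) = 0. Substituting t = 3: a(3) = 0.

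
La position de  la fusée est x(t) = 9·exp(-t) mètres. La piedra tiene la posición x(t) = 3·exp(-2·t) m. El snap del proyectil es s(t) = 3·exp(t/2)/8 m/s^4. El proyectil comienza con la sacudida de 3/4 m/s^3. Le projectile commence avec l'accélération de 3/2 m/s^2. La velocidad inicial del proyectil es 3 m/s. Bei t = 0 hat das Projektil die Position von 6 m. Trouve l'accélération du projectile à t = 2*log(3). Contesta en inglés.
We need to integrate our snap equation s(t) = 3·exp(t/2)/8 2 times. Integrating snap and using the initial condition j(0) = 3/4, we get j(t) = 3·exp(t/2)/4. Finding the integral of j(t) and using a(0) = 3/2: a(t) = 3·exp(t/2)/2. From the given acceleration equation a(t) = 3·exp(t/2)/2, we substitute t = 2*log(3) to get a = 9/2.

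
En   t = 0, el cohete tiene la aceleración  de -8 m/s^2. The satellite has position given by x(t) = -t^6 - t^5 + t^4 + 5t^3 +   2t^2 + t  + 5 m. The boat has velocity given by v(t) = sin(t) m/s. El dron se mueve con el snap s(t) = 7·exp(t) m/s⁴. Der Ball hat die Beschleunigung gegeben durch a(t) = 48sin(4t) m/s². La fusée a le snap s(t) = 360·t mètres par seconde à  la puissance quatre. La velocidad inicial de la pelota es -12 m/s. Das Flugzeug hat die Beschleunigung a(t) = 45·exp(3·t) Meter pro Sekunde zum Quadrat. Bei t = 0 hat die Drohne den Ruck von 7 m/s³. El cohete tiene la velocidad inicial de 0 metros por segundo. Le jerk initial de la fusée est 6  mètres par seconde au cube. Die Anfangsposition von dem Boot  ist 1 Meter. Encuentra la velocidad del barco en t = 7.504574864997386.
Tenemos la velocidad v(t) = sin(t). Sustituyendo t = 7.504574864997386: v(7.504574864997386) = 0.939575965159067.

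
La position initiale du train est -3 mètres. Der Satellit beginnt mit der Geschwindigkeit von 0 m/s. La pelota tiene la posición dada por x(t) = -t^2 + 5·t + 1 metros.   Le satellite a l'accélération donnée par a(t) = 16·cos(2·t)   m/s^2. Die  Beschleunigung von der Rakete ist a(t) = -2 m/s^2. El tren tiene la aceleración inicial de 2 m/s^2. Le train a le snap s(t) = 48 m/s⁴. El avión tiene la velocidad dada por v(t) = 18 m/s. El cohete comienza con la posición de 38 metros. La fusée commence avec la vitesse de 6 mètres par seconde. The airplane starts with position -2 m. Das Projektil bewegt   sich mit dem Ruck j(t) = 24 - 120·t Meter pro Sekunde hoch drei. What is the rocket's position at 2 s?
To find the answer, we compute 2 integrals of a(t) = -2. Taking ∫a(t)dt and applying v(0) = 6, we find v(t) = 6 - 2·t. Integrating velocity and using the initial condition x(0) = 38, we get x(t) = -t^2 + 6·t + 38. We have position x(t) = -t^2 + 6·t + 38. Substituting t = 2: x(2) = 46.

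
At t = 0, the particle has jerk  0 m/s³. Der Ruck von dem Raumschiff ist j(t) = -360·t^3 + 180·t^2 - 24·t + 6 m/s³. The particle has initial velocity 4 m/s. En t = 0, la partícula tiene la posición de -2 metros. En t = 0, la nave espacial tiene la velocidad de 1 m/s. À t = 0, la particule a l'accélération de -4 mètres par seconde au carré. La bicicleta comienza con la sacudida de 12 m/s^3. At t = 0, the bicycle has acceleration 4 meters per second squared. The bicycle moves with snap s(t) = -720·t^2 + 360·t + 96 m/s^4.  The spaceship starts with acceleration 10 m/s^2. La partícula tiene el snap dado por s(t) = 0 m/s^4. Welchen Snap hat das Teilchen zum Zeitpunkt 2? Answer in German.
Mit s(t) = 0 und Einsetzen von t = 2, finden wir s = 0.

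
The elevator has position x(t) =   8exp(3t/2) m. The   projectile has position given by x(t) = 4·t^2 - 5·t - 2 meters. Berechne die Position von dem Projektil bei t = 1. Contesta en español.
Usando x(t) = 4·t^2 - 5·t - 2 y sustituyendo t = 1, encontramos x = -3.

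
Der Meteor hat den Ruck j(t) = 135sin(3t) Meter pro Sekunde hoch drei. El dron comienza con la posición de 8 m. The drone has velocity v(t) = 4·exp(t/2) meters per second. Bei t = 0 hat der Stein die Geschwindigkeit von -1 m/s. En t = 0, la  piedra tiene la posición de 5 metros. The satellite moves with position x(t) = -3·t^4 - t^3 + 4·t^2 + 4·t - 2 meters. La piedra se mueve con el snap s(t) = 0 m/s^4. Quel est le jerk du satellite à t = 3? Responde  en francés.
En partant de la position x(t) = -3·t^4 - t^3 + 4·t^2 + 4·t - 2, nous prenons 3 dérivées. En prenant d/dt de x(t), nous trouvons v(t) = -12·t^3 - 3·t^2 + 8·t + 4. En dérivant la vitesse, nous obtenons l'accélération: a(t) = -36·t^2 - 6·t + 8. En prenant d/dt de a(t), nous trouvons j(t) = -72·t - 6. En utilisant j(t) = -72·t - 6 et en substituant t = 3, nous trouvons j = -222.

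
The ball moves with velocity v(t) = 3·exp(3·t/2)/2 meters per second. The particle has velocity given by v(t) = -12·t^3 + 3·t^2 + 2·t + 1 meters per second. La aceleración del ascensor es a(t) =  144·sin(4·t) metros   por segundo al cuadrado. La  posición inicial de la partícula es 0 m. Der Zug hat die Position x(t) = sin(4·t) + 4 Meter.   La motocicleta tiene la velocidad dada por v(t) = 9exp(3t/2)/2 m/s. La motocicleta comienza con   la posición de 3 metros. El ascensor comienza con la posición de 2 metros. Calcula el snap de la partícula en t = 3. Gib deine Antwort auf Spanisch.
Debemos derivar nuestra ecuación de la velocidad v(t) = -12·t^3 + 3·t^2 + 2·t + 1 3 veces. Derivando la velocidad, obtenemos la aceleración: a(t) = -36·t^2 + 6·t + 2. Tomando d/dt de a(t), encontramos j(t) = 6 - 72·t. Tomando d/dt de j(t), encontramos s(t) = -72. De la ecuación del snap s(t) = -72, sustituimos t = 3 para obtener s = -72.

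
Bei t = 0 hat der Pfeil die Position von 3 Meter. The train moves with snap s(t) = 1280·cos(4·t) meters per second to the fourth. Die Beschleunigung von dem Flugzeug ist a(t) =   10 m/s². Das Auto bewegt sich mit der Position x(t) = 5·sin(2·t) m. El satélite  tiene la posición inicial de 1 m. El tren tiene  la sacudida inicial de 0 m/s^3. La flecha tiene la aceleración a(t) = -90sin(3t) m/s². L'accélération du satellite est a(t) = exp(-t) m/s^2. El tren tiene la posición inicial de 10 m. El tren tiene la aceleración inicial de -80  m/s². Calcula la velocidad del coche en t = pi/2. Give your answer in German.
Wir müssen unsere Gleichung für die Position x(t) = 5·sin(2·t) 1-mal ableiten. Durch Ableiten von der Position erhalten wir die Geschwindigkeit: v(t) = 10·cos(2·t). Mit v(t) = 10·cos(2·t) und Einsetzen von t = pi/2, finden wir v = -10.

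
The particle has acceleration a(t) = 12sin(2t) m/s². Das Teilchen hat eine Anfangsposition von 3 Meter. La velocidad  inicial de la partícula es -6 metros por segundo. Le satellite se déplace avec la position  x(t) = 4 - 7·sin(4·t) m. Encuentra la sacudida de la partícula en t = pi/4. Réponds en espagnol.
Debemos derivar nuestra ecuación de la aceleración a(t) = 12·sin(2·t) 1 vez. Tomando d/dt de a(t), encontramos j(t) = 24·cos(2·t). Usando j(t) = 24·cos(2·t) y sustituyendo t = pi/4, encontramos j = 0.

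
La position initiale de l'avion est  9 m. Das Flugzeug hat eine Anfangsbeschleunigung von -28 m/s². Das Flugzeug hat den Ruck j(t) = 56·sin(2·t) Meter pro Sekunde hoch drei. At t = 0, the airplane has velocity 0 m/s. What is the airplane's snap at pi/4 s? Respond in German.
Ausgehend von dem Ruck j(t) = 56·sin(2·t), nehmen wir 1 Ableitung. Mit d/dt von j(t) finden wir s(t) = 112·cos(2·t). Wir haben den Snap s(t) = 112·cos(2·t). Durch Einsetzen von t = pi/4: s(pi/4) = 0.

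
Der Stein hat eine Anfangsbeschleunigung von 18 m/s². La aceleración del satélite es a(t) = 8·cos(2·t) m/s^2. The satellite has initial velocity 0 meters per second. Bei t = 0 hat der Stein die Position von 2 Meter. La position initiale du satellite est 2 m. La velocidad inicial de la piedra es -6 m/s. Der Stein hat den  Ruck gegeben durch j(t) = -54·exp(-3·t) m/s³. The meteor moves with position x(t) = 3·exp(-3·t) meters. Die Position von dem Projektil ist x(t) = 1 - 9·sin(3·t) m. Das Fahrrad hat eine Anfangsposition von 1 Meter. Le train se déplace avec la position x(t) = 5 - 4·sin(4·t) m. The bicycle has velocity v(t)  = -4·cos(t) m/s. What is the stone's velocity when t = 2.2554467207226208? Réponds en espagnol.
Para resolver esto, necesitamos tomar 2 antiderivadas de nuestra ecuación de la sacudida j(t) = -54·exp(-3·t). La integral de la sacudida es la aceleración. Usando a(0) = 18, obtenemos a(t) = 18·exp(-3·t). Tomando ∫a(t)dt y aplicando v(0) = -6, encontramos v(t) = -6·exp(-3·t). Usando v(t) = -6·exp(-3·t) y sustituyendo t = 2.2554467207226208, encontramos v = -0.00691141633762862.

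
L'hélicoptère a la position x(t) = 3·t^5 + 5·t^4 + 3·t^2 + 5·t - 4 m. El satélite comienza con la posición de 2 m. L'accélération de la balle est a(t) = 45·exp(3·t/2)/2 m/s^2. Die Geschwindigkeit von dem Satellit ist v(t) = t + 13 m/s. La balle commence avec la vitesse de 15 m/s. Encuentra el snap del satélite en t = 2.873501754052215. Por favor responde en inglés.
Starting from velocity v(t) = t + 13, we take 3 derivatives. Differentiating velocity, we get acceleration: a(t) = 1. The derivative of acceleration gives jerk: j(t) = 0. The derivative of jerk gives snap: s(t) = 0. From the given snap equation s(t) = 0, we substitute t = 2.873501754052215 to get s = 0.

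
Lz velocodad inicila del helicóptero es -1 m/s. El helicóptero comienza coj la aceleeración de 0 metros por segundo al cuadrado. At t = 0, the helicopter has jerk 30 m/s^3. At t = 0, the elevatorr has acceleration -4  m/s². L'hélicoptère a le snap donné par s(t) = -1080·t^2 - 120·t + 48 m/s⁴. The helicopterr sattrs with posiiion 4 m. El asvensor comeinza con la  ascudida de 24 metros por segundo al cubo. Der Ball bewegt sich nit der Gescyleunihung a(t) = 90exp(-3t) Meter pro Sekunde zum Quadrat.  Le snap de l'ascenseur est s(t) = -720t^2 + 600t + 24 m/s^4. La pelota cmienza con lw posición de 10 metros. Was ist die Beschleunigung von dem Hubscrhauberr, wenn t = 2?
Wir müssen unsere Gleichung für den Snap s(t) = -1080·t^2 - 120·t + 48 2-mal integrieren. Das Integral von dem Snap ist der Ruck. Mit j(0) = 30 erhalten wir j(t) = -360·t^3 - 60·t^2 + 48·t + 30. Das Integral von dem Ruck, mit a(0) = 0, ergibt die Beschleunigung: a(t) = 2·t·(-45·t^3 - 10·t^2 + 12·t + 15). Mit a(t) = 2·t·(-45·t^3 - 10·t^2 + 12·t + 15) und Einsetzen von t = 2, finden wir a = -1444.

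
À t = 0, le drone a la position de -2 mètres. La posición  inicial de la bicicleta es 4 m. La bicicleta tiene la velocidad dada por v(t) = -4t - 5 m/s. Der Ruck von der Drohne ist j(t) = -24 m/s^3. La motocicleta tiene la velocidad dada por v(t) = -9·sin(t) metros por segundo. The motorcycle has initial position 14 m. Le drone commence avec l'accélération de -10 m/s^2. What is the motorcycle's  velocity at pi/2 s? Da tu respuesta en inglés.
We have velocity v(t) = -9·sin(t). Substituting t = pi/2: v(pi/2) = -9.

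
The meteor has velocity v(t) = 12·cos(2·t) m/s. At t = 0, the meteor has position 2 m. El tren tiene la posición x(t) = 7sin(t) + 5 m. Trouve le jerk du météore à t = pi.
Pour résoudre ceci, nous devons prendre 2 dérivées de notre équation de la vitesse v(t) = 12·cos(2·t). En dérivant la vitesse, nous obtenons l'accélération: a(t) = -24·sin(2·t). En dérivant l'accélération, nous obtenons le jerk: j(t) = -48·cos(2·t). De l'équation du jerk j(t) = -48·cos(2·t), nous substituons t = pi pour obtenir j = -48.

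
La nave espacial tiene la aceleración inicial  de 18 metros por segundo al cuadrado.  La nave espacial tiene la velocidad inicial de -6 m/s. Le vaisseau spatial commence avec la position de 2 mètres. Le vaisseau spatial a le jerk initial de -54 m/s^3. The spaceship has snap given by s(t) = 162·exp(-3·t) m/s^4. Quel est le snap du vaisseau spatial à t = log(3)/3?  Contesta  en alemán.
Aus der Gleichung für den Snap s(t) = 162·exp(-3·t), setzen wir t = log(3)/3 ein und erhalten s = 54.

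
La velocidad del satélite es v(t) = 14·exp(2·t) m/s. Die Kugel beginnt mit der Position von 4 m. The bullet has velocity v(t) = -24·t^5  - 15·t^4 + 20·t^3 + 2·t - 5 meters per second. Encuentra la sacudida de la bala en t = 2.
Partiendo de la velocidad v(t) = -24·t^5 - 15·t^4 + 20·t^3 + 2·t - 5, tomamos 2 derivadas. Derivando la velocidad, obtenemos la aceleración: a(t) = -120·t^4 - 60·t^3 + 60·t^2 + 2. Tomando d/dt de a(t), encontramos j(t) = -480·t^3 - 180·t^2 + 120·t. De la ecuación de la sacudida j(t) = -480·t^3 - 180·t^2 + 120·t, sustituimos t = 2 para obtener j = -4320.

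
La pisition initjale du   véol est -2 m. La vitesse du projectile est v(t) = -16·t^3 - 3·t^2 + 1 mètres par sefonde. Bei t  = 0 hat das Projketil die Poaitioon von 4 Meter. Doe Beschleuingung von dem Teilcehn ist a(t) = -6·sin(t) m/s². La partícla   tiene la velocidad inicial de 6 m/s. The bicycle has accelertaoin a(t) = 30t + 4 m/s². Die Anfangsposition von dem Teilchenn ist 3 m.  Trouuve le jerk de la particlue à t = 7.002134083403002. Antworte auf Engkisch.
Starting from acceleration a(t) = -6·sin(t), we take 1 derivative. Differentiating acceleration, we get jerk: j(t) = -6·cos(t). From the given jerk equation j(t) = -6·cos(t), we substitute t = 7.002134083403002 to get j = -4.51499084675307.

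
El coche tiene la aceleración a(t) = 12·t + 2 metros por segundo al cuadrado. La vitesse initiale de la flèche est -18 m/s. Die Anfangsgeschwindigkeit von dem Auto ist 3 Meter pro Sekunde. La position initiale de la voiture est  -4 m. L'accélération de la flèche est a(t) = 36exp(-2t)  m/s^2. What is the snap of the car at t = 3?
We must differentiate our acceleration equation a(t) = 12·t + 2 2 times. Differentiating acceleration, we get jerk: j(t) = 12. The derivative of jerk gives snap: s(t) = 0. From the given snap equation s(t) = 0, we substitute t = 3 to get s = 0.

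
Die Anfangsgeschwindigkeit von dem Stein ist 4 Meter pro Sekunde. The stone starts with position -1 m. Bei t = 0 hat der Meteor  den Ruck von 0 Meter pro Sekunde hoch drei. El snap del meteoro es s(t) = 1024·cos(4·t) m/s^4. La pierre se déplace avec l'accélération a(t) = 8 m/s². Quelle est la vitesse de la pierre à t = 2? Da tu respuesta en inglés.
To find the answer, we compute 1 integral of a(t) = 8. The integral of acceleration, with v(0) = 4, gives velocity: v(t) = 8·t + 4. We have velocity v(t) = 8·t + 4. Substituting t = 2: v(2) = 20.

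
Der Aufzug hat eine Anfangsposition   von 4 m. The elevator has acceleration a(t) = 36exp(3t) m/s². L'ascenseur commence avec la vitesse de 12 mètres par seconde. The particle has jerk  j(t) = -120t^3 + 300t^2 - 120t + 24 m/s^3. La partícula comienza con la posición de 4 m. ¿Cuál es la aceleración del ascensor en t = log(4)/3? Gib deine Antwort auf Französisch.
En utilisant a(t) = 36·exp(3·t) et en substituant t = log(4)/3, nous trouvons a = 144.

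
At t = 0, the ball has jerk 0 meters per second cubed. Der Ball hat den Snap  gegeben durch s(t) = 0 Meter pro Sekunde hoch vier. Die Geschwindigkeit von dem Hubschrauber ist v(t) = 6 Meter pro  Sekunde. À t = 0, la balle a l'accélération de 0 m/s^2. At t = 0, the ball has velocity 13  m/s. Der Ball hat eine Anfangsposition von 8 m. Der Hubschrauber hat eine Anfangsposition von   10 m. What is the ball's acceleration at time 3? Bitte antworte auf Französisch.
Nous devons intégrer notre équation du snap s(t) = 0 2 fois. En intégrant le snap et en utilisant la condition initiale j(0) = 0, nous obtenons j(t) = 0. L'intégrale du jerk, avec a(0) = 0, donne l'accélération: a(t) = 0. De l'équation de l'accélération a(t) = 0, nous substituons t = 3 pour obtenir a = 0.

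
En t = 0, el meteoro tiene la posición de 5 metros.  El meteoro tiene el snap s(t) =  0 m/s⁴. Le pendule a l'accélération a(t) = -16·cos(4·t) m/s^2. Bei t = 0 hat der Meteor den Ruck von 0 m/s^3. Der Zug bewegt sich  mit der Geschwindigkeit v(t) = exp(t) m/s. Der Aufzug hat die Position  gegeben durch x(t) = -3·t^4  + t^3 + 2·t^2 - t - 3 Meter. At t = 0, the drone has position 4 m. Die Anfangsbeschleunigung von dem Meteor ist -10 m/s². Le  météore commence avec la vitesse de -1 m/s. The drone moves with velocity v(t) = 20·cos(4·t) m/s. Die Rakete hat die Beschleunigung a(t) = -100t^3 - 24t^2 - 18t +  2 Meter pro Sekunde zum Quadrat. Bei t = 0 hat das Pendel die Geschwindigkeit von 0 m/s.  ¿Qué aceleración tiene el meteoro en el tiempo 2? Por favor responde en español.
Partiendo del snap s(t) = 0, tomamos 2 integrales. La integral del snap, con j(0) = 0, da la sacudida: j(t) = 0. La antiderivada de la sacudida, con a(0) = -10, da la aceleración: a(t) = -10. Usando a(t) = -10 y sustituyendo t = 2, encontramos a = -10.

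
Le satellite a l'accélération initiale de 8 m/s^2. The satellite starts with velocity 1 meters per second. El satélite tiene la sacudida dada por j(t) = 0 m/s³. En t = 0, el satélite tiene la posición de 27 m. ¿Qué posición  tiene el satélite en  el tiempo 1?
Para resolver esto, necesitamos tomar 3 integrales de nuestra ecuación de la sacudida j(t) = 0. La antiderivada de la sacudida es la aceleración. Usando a(0) = 8, obtenemos a(t) = 8. Tomando ∫a(t)dt y aplicando v(0) = 1, encontramos v(t) = 8·t + 1. Tomando ∫v(t)dt y aplicando x(0) = 27, encontramos x(t) = 4·t^2 + t + 27. De la ecuación de la posición x(t) = 4·t^2 + t + 27, sustituimos t = 1 para obtener x = 32.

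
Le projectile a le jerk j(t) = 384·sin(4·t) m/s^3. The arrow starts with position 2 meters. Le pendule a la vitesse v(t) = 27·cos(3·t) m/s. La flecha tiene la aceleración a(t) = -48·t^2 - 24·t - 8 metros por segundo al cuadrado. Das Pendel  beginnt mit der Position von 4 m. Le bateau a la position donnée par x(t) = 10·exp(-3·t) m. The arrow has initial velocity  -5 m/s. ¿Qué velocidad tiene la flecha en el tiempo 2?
Necesitamos integrar nuestra ecuación de la aceleración a(t) = -48·t^2 - 24·t - 8 1 vez. La integral de la aceleración es la velocidad. Usando v(0) = -5, obtenemos v(t) = -16·t^3 - 12·t^2 - 8·t - 5. De la ecuación de la velocidad v(t) = -16·t^3 - 12·t^2 - 8·t - 5, sustituimos t = 2 para obtener v = -197.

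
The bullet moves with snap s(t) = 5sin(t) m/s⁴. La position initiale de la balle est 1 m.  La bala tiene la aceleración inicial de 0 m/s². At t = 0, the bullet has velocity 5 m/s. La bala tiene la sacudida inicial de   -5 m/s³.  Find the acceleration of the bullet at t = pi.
To find the answer, we compute 2 antiderivatives of s(t) = 5·sin(t). Integrating snap and using the initial condition j(0) = -5, we get j(t) = -5·cos(t). Integrating jerk and using the initial condition a(0) = 0, we get a(t) = -5·sin(t). We have acceleration a(t) = -5·sin(t). Substituting t = pi: a(pi) = 0.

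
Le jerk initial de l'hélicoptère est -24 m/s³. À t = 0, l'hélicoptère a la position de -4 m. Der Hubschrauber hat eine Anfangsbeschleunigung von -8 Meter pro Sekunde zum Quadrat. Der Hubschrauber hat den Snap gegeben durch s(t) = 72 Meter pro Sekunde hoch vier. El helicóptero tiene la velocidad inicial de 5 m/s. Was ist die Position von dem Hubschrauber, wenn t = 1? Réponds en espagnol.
Necesitamos integrar nuestra ecuación del snap s(t) = 72 4 veces. La antiderivada del snap es la sacudida. Usando j(0) = -24, obtenemos j(t) = 72·t - 24. Integrando la sacudida y usando la condición inicial a(0) = -8, obtenemos a(t) = 36·t^2 - 24·t - 8. Tomando ∫a(t)dt y aplicando v(0) = 5, encontramos v(t) = 12·t^3 - 12·t^2 - 8·t + 5. Tomando ∫v(t)dt y aplicando x(0) = -4, encontramos x(t) = 3·t^4 - 4·t^3 - 4·t^2 + 5·t - 4. De la ecuación de la posición x(t) = 3·t^4 - 4·t^3 - 4·t^2 + 5·t - 4, sustituimos t = 1 para obtener x = -4.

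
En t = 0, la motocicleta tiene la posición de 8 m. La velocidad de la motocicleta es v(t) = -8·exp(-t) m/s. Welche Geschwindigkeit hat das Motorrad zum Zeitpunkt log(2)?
Aus der Gleichung für die Geschwindigkeit v(t) = -8·exp(-t), setzen wir t = log(2) ein und erhalten v = -4.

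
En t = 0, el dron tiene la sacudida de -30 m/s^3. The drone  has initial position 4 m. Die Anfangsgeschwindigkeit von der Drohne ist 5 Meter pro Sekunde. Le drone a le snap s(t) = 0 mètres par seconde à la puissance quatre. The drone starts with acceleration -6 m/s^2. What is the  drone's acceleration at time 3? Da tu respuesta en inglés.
To find the answer, we compute 2 integrals of s(t) = 0. The integral of snap, with j(0) = -30, gives jerk: j(t) = -30. Integrating jerk and using the initial condition a(0) = -6, we get a(t) = -30·t - 6. From the given acceleration equation a(t) = -30·t - 6, we substitute t = 3 to get a = -96.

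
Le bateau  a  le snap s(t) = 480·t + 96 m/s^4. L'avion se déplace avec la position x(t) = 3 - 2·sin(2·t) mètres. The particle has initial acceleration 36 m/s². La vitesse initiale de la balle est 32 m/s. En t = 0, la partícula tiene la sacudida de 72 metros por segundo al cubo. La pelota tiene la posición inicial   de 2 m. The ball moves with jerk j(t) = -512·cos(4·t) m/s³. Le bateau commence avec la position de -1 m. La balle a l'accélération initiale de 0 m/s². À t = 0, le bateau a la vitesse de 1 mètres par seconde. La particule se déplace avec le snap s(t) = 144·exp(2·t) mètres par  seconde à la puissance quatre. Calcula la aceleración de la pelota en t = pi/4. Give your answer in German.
Ausgehend von dem Ruck j(t) = -512·cos(4·t), nehmen wir 1 Stammfunktion. Das Integral von dem Ruck, mit a(0) = 0, ergibt die Beschleunigung: a(t) = -128·sin(4·t). Mit a(t) = -128·sin(4·t) und Einsetzen von t = pi/4, finden wir a = 0.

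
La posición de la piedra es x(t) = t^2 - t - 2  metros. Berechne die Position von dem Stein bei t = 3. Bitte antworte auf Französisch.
De l'équation de la position x(t) = t^2 - t - 2, nous substituons t = 3 pour obtenir x = 4.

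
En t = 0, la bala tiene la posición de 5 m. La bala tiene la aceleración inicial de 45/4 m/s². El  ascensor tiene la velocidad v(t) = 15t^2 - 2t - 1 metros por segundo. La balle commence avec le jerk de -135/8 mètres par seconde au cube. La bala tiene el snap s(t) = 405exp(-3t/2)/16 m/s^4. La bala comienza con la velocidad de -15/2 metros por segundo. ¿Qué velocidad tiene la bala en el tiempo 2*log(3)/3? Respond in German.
Ausgehend von dem Snap s(t) = 405·exp(-3·t/2)/16, nehmen wir 3 Stammfunktionen. Das Integral von dem Snap, mit j(0) = -135/8, ergibt den Ruck: j(t) = -135·exp(-3·t/2)/8. Durch Integration von dem Ruck und Verwendung der Anfangsbedingung a(0) = 45/4, erhalten wir a(t) = 45·exp(-3·t/2)/4. Die Stammfunktion von der Beschleunigung, mit v(0) = -15/2, ergibt die Geschwindigkeit: v(t) = -15·exp(-3·t/2)/2. Wir haben die Geschwindigkeit v(t) = -15·exp(-3·t/2)/2. Durch Einsetzen von t = 2*log(3)/3: v(2*log(3)/3) = -5/2.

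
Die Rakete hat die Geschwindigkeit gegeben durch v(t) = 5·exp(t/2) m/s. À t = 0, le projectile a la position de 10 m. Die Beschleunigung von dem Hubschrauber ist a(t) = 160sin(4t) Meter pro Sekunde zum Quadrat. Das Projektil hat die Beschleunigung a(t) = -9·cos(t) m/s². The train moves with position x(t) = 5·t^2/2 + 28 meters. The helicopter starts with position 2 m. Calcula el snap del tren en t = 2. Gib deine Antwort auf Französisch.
Nous devons dériver notre équation de la position x(t) = 5·t^2/2 + 28 4 fois. En prenant d/dt de x(t), nous trouvons v(t) = 5·t. En prenant d/dt de v(t), nous trouvons a(t) = 5. La dérivée de l'accélération donne le jerk: j(t) = 0. La dérivée du jerk donne le snap: s(t) = 0. De l'équation du snap s(t) = 0, nous substituons t = 2 pour obtenir s = 0.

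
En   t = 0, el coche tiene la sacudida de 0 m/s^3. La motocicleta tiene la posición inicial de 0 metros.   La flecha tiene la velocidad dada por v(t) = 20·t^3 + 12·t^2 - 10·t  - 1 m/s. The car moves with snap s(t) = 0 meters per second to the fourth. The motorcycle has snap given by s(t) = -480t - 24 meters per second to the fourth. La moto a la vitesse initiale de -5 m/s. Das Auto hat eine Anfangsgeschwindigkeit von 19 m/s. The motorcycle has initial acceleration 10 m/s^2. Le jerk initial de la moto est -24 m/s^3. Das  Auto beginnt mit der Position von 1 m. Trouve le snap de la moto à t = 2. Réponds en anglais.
Using s(t) = -480·t - 24 and substituting t = 2, we find s = -984.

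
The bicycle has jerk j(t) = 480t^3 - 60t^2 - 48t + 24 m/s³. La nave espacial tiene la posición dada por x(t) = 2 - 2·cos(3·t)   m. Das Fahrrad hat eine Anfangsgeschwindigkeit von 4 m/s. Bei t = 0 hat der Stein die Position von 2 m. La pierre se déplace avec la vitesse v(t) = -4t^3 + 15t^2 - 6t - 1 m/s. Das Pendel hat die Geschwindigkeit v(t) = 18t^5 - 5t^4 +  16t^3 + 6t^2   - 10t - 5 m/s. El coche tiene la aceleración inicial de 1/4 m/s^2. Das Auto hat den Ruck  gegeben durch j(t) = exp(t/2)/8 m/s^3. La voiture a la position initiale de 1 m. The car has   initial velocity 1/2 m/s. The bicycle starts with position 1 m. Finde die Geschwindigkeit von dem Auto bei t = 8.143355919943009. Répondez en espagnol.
Debemos encontrar la antiderivada de nuestra ecuación de la sacudida j(t) = exp(t/2)/8 2 veces. La antiderivada de la sacudida es la aceleración. Usando a(0) = 1/4, obtenemos a(t) = exp(t/2)/4. Tomando ∫a(t)dt y aplicando v(0) = 1/2, encontramos v(t) = exp(t/2)/2. De la ecuación de la velocidad v(t) = exp(t/2)/2, sustituimos t = 8.143355919943009 para obtener v = 29.3276506561598.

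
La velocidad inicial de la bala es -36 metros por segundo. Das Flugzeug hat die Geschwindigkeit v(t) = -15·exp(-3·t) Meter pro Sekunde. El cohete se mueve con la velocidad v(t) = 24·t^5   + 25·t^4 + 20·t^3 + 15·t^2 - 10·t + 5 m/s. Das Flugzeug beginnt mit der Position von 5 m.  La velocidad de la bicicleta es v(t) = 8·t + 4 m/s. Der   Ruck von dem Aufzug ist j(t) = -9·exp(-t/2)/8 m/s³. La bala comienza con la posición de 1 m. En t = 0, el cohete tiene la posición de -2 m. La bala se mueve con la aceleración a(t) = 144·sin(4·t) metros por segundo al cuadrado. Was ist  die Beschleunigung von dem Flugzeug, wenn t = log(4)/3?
Ausgehend von der Geschwindigkeit v(t) = -15·exp(-3·t), nehmen wir 1 Ableitung. Die Ableitung von der Geschwindigkeit ergibt die Beschleunigung: a(t) = 45·exp(-3·t). Mit a(t) = 45·exp(-3·t) und Einsetzen von t = log(4)/3, finden wir a = 45/4.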